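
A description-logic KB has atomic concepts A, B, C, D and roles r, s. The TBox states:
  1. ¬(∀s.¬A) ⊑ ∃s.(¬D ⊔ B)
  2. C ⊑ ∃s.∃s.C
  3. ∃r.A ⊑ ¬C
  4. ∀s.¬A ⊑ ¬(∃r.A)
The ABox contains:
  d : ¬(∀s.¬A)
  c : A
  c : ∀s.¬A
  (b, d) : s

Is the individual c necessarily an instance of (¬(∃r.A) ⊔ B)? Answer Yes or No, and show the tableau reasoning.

Yes

1. c : (¬(∃r.A) ⊔ B)?  L(c) = {A, ∀s.¬A} ∪ {(∃r.A ⊓ ¬B)}
   clash {A, ¬A} at an ∃-successor — c ∈ (¬(∃r.A) ⊔ B)
2. Hence c : (¬(∃r.A) ⊔ B): entailed.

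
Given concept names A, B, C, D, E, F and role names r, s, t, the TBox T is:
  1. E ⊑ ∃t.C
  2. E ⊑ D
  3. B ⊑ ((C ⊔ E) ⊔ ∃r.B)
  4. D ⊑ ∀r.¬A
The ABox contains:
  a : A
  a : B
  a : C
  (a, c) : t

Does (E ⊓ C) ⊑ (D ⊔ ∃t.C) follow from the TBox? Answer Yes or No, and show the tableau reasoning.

Yes

1. (E ⊓ C) ⊑ (D ⊔ ∃t.C)  ⇔  ((E ⊓ C) ⊓ (¬D ⊓ ∀t.¬C)) unsat w.r.t. T
   all branches close; clash {D, ¬D} at x₀
2. Hence (E ⊓ C) ⊑ (D ⊔ ∃t.C): entailed.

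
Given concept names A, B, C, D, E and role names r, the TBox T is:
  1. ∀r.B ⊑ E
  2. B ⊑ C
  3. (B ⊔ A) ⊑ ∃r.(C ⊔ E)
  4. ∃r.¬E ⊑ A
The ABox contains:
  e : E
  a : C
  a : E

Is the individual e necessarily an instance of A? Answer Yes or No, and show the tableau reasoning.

1. e : A?  L(e) = {E} ∪ {¬A}
   open: L(e) ⊇ {E, ¬A, ¬B, ∀r.E} — e ∉ A possible
2. Hence e : A: not entailed.

No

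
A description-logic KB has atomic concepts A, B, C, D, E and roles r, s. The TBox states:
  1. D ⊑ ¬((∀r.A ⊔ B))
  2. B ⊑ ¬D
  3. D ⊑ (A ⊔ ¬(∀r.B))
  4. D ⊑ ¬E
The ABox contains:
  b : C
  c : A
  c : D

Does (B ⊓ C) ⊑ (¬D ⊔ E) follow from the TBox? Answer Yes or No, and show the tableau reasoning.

Yes

1. (B ⊓ C) ⊑ (¬D ⊔ E)  ⇔  ((B ⊓ C) ⊓ (D ⊓ ¬E)) unsat w.r.t. T
   all branches close; clash {D, ¬D} at x₀
2. Hence (B ⊓ C) ⊑ (¬D ⊔ E): entailed.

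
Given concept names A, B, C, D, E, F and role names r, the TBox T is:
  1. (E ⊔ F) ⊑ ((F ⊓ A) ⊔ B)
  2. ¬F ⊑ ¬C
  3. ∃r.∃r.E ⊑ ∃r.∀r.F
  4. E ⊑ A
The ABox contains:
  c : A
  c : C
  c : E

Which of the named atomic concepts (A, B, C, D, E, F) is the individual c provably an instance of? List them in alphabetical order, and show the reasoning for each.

{A, C, E, F}

1. c : A?  L(c) = {A, C, E} ∪ {¬A}
   clash {A, ¬A} at c — c ∈ A
2. c : B?  L(c) = {A, C, E} ∪ {¬B}
   open: L(c) ⊇ {A, C, E, F, ¬B, …} — c ∉ B possible
3. c : C?  L(c) = {A, C, E} ∪ {¬C}
   clash {C, ¬C} at c — c ∈ C
4. c : D?  L(c) = {A, C, E} ∪ {¬D}
   open: L(c) ⊇ {A, C, E, F, ¬D, …} — c ∉ D possible
5. c : E?  L(c) = {A, C, E} ∪ {¬E}
   clash {E, ¬E} at c — c ∈ E
6. c : F?  L(c) = {A, C, E} ∪ {¬F}
   clash {C, ¬C} at c — c ∈ F
7. Entailed for c: {A, C, E, F}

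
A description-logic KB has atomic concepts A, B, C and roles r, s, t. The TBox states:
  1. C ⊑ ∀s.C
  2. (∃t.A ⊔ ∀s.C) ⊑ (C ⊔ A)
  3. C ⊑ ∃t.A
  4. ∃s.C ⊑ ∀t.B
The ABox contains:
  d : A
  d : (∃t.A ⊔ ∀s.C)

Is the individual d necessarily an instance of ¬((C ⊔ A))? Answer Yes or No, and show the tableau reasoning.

No

1. d : ¬((C ⊔ A))?  L(d) = {A, (∃t.A ⊔ ∀s.C)} ∪ {(C ⊔ A)}
   open: L(d) ⊇ {A, ¬C, ∀s.¬C, ∃t.A} (+ ∃-successors) — d ∉ ¬((C ⊔ A)) possible
2. Hence d : ¬((C ⊔ A)): not entailed.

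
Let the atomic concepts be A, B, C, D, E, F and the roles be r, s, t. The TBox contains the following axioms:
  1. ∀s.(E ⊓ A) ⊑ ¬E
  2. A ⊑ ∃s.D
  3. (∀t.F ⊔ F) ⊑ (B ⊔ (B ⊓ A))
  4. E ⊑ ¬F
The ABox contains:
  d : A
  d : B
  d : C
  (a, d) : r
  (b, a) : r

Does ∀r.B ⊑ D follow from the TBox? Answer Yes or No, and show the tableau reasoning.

No

1. ∀r.B ⊑ D  ⇔  (∀r.B ⊓ ¬D) unsat w.r.t. T
   open: L(x₀) ⊇ {¬A, ¬D, ¬E, ¬F, ∀r.B, …} (+ ∃-successors)
2. Hence ∀r.B ⊑ D: not entailed.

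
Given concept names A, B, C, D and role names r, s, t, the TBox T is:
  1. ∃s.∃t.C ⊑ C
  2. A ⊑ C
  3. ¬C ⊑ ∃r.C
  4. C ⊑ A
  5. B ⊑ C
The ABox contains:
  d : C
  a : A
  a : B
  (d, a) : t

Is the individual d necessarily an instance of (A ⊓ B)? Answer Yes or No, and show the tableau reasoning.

No

1. d : (A ⊓ B)?  L(d) = {C} ∪ {(¬A ⊔ ¬B)}
   apply at d: C⊑A
   open: L(d) ⊇ {A, C, ¬B} — d ∉ (A ⊓ B) possible
2. Hence d : (A ⊓ B): not entailed.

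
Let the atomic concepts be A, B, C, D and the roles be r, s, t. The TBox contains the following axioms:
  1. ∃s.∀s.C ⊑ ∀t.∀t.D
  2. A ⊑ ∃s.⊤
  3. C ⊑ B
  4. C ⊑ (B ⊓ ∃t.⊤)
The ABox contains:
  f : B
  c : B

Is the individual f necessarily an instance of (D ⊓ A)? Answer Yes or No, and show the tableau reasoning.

1. f : (D ⊓ A)?  L(f) = {B} ∪ {(¬D ⊔ ¬A)}
   open: L(f) ⊇ {B, ¬A, ¬C, ∀s.∃s.¬C} — f ∉ (D ⊓ A) possible
2. Hence f : (D ⊓ A): not entailed.

No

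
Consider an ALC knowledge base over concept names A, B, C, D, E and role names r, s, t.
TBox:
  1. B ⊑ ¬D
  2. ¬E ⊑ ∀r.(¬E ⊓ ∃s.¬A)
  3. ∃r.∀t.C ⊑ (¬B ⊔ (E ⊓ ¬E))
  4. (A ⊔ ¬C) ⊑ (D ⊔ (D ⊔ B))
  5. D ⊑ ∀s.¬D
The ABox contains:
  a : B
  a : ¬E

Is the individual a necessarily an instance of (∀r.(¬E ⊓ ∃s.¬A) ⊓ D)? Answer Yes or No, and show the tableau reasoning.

1. a : (∀r.(¬E ⊓ ∃s.¬A) ⊓ D)?  L(a) = {B, ¬E} ∪ {(∃r.(E ⊔ ∀s.A) ⊔ ¬D)}
   apply at a: B⊑¬D; ¬E⊑∀r.(¬E ⊓ ∃s.¬A)
   open: L(a) ⊇ {B, C, ¬A, ¬D, ¬E, …} — a ∉ (∀r.(¬E ⊓ ∃s.¬A) ⊓ D) possible
2. Hence a : (∀r.(¬E ⊓ ∃s.¬A) ⊓ D): not entailed.

No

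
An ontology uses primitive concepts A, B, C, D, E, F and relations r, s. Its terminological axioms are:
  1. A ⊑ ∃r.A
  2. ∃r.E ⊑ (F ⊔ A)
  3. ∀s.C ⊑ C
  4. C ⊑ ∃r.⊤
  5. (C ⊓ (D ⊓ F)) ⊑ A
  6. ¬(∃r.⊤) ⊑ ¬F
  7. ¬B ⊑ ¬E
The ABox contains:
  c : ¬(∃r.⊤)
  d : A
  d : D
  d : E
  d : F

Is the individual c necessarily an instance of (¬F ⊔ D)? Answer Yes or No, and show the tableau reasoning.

1. c : (¬F ⊔ D)?  L(c) = {¬(∃r.⊤)} ∪ {(F ⊓ ¬D)}
   clash ⊥ at an ∃-successor — c ∈ (¬F ⊔ D)
2. Hence c : (¬F ⊔ D): entailed.

Yes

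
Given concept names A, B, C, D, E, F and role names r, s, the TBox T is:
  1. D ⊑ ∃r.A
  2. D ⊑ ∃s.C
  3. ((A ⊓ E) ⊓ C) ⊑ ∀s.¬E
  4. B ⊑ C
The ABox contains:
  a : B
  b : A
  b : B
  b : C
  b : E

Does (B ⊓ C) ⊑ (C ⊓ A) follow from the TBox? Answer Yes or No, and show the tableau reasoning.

1. (B ⊓ C) ⊑ (C ⊓ A)  ⇔  ((B ⊓ C) ⊓ (¬C ⊔ ¬A)) unsat w.r.t. T
   open: L(x₀) ⊇ {B, C, ¬A, ¬D}
2. Hence (B ⊓ C) ⊑ (C ⊓ A): not entailed.

No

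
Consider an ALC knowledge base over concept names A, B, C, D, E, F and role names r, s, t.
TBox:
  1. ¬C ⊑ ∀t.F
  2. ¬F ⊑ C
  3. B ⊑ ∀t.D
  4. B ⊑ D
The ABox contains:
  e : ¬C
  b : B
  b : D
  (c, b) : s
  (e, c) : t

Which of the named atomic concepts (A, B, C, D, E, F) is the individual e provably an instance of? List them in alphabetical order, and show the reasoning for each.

1. e : A?  L(e) = {¬C} ∪ {¬A}
   apply at e: ¬C⊑∀t.F
   open: L(e) ⊇ {F, ¬A, ¬B, ¬C, ∀t.F} — e ∉ A possible
2. e : B?  L(e) = {¬C} ∪ {¬B}
   apply at e: ¬C⊑∀t.F
   open: L(e) ⊇ {F, ¬B, ¬C, ∀t.F} — e ∉ B possible
3. e : C?  L(e) = {¬C} ∪ {¬C}
   apply at e: ¬C⊑∀t.F
   open: L(e) ⊇ {F, ¬B, ¬C, ∀t.F} — e ∉ C possible
4. e : D?  L(e) = {¬C} ∪ {¬D}
   apply at e: ¬C⊑∀t.F
   open: L(e) ⊇ {F, ¬B, ¬C, ¬D, ∀t.F} — e ∉ D possible
5. e : E?  L(e) = {¬C} ∪ {¬E}
   apply at e: ¬C⊑∀t.F
   open: L(e) ⊇ {F, ¬B, ¬C, ¬E, ∀t.F} — e ∉ E possible
6. e : F?  L(e) = {¬C} ∪ {¬F}
   clash {C, ¬C} at e — e ∈ F
7. Entailed for e: {F}

{F}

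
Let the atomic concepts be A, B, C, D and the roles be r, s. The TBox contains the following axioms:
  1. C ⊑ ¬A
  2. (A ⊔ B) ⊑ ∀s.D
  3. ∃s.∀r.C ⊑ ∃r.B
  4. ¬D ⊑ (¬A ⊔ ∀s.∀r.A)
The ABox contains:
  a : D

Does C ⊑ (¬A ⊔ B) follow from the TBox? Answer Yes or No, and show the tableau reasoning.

1. C ⊑ (¬A ⊔ B)  ⇔  (C ⊓ (A ⊓ ¬B)) unsat w.r.t. T
   all branches close; clash {A, ¬A} at x₀
2. Hence C ⊑ (¬A ⊔ B): entailed.

Yes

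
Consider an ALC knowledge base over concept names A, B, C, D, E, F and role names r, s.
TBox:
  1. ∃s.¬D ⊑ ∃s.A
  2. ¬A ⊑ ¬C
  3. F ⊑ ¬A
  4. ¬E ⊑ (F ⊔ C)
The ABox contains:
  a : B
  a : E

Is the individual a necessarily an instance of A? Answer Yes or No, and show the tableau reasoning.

No

1. a : A?  L(a) = {B, E} ∪ {¬A}
   apply at a: ¬A⊑¬C
   open: L(a) ⊇ {B, E, ¬A, ¬C, ∀s.D} — a ∉ A possible
2. Hence a : A: not entailed.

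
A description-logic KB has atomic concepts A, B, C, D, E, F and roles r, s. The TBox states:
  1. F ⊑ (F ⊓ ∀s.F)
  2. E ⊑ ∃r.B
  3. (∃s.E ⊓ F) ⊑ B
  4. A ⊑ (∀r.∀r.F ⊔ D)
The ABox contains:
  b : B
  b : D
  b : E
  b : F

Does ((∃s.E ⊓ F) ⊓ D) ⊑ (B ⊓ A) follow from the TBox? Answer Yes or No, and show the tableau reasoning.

1. ((∃s.E ⊓ F) ⊓ D) ⊑ (B ⊓ A)  ⇔  (((∃s.E ⊓ F) ⊓ D) ⊓ (¬B ⊔ ¬A)) unsat w.r.t. T
   apply at x₀: F⊑(F ⊓ ∀s.F); (∃s.E ⊓ F)⊑B
   open: L(x₀) ⊇ {B, D, F, ¬A, ¬E, …} (+ ∃-successors)
2. Hence ((∃s.E ⊓ F) ⊓ D) ⊑ (B ⊓ A): not entailed.

No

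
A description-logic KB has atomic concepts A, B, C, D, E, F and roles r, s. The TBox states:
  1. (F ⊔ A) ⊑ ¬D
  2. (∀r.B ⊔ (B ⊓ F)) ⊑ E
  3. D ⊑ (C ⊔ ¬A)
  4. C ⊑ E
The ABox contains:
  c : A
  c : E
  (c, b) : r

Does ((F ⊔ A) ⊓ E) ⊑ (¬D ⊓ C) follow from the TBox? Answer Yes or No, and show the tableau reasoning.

1. ((F ⊔ A) ⊓ E) ⊑ (¬D ⊓ C)  ⇔  (((F ⊔ A) ⊓ E) ⊓ (D ⊔ ¬C)) unsat w.r.t. T
   apply at x₀: (F ⊔ A)⊑¬D
   open: L(x₀) ⊇ {E, F, ¬C, ¬D}
2. Hence ((F ⊔ A) ⊓ E) ⊑ (¬D ⊓ C): not entailed.

No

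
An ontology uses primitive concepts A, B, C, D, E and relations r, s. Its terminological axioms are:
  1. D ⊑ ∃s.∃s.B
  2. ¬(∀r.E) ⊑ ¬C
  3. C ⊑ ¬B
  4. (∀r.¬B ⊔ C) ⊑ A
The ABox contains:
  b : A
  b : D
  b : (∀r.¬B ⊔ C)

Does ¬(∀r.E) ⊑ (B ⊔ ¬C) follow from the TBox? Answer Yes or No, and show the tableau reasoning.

1. ¬(∀r.E) ⊑ (B ⊔ ¬C)  ⇔  (∃r.¬E ⊓ (¬B ⊓ C)) unsat w.r.t. T
   all branches close; clash {C, ¬C} at x₀
2. Hence ¬(∀r.E) ⊑ (B ⊔ ¬C): entailed.

Yes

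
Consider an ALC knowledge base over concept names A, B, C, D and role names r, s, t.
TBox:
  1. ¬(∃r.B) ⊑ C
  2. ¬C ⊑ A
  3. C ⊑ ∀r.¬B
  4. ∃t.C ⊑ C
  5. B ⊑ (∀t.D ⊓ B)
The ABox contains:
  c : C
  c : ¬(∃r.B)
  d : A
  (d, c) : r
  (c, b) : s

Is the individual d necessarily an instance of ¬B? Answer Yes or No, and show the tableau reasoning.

No

1. d : ¬B?  L(d) = {A} ∪ {B}
   apply at d: B⊑(∀t.D ⊓ B)
   open: L(d) ⊇ {A, B, ¬C, ∀t.D, ∀t.¬C, …} (+ ∃-successors) — d ∉ ¬B possible
2. Hence d : ¬B: not entailed.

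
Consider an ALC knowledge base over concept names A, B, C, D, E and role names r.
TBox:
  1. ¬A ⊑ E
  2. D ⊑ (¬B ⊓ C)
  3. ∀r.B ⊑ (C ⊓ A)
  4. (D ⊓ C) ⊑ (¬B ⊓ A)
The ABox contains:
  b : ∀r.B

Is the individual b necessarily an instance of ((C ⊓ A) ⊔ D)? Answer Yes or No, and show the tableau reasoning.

Yes

1. b : ((C ⊓ A) ⊔ D)?  L(b) = {∀r.B} ∪ {((¬C ⊔ ¬A) ⊓ ¬D)}
   clash {A, ¬A} at b — b ∈ ((C ⊓ A) ⊔ D)
2. Hence b : ((C ⊓ A) ⊔ D): entailed.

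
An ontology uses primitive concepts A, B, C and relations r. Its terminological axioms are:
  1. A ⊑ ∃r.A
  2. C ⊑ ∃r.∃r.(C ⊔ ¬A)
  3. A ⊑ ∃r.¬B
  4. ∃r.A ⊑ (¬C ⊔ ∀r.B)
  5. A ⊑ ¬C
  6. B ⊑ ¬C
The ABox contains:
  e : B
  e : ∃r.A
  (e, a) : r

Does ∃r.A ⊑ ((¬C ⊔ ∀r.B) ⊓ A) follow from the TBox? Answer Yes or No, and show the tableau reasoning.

1. ∃r.A ⊑ ((¬C ⊔ ∀r.B) ⊓ A)  ⇔  (∃r.A ⊓ ((C ⊓ ∃r.¬B) ⊔ ¬A)) unsat w.r.t. T
   apply at x₀: ∃r.A⊑(¬C ⊔ ∀r.B)
   open: L(x₀) ⊇ {¬A, ¬B, ¬C, ∃r.A} (+ ∃-successors)
2. Hence ∃r.A ⊑ ((¬C ⊔ ∀r.B) ⊓ A): not entailed.

No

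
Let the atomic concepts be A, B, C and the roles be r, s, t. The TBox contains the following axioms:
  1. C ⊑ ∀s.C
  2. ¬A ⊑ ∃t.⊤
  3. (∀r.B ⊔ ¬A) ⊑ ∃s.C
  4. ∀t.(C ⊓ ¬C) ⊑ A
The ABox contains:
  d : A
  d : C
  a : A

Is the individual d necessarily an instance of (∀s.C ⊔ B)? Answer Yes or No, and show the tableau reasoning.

1. d : (∀s.C ⊔ B)?  L(d) = {A, C} ∪ {(∃s.¬C ⊓ ¬B)}
   clash {C, ¬C} at an ∃-successor — d ∈ (∀s.C ⊔ B)
2. Hence d : (∀s.C ⊔ B): entailed.

Yes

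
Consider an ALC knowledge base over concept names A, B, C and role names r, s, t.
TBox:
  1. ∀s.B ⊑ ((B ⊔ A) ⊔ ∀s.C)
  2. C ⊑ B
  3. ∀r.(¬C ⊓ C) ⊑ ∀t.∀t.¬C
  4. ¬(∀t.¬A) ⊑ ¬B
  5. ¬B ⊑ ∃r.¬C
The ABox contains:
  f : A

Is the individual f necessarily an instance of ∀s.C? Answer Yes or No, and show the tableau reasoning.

1. f : ∀s.C?  L(f) = {A} ∪ {∃s.¬C}
   open: L(f) ⊇ {A, B, ¬C, ∀t.¬A, ∃r.(C ⊔ ¬C), …} (+ ∃-successors) — f ∉ ∀s.C possible
2. Hence f : ∀s.C: not entailed.

No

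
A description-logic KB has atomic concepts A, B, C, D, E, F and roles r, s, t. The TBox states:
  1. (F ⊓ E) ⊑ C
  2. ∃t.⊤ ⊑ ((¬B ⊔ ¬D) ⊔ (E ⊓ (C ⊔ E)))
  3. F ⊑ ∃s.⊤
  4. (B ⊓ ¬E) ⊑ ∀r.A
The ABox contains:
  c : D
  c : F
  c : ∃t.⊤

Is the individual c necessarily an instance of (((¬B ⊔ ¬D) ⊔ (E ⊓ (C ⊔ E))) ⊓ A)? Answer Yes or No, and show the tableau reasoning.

No

1. c : (((¬B ⊔ ¬D) ⊔ (E ⊓ (C ⊔ E))) ⊓ A)?  L(c) = {D, F, ∃t.⊤} ∪ {(((B ⊓ D) ⊓ (¬E ⊔ (¬C ⊓ ¬E))) ⊔ ¬A)}
   apply at c: ∃t.⊤⊑((¬B ⊔ ¬D) ⊔ (E ⊓ (C ⊔ E))); F⊑∃s.⊤
   open: L(c) ⊇ {D, F, ¬A, ¬B, ¬E, …} (+ ∃-successors) — c ∉ (((¬B ⊔ ¬D) ⊔ (E ⊓ (C ⊔ E))) ⊓ A) possible
2. Hence c : (((¬B ⊔ ¬D) ⊔ (E ⊓ (C ⊔ E))) ⊓ A): not entailed.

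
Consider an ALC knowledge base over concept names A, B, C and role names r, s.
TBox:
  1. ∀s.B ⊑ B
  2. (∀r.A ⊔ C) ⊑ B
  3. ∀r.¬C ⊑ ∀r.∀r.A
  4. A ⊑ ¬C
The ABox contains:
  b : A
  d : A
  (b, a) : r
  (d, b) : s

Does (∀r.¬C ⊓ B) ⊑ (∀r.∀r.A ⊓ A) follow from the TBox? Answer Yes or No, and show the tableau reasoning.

1. (∀r.¬C ⊓ B) ⊑ (∀r.∀r.A ⊓ A)  ⇔  ((∀r.¬C ⊓ B) ⊓ (∃r.∃r.¬A ⊔ ¬A)) unsat w.r.t. T
   apply at x₀: ∀r.¬C⊑∀r.∀r.A
   open: L(x₀) ⊇ {B, ¬A, ∀r.¬C, ∀r.∀r.A}
2. Hence (∀r.¬C ⊓ B) ⊑ (∀r.∀r.A ⊓ A): not entailed.

No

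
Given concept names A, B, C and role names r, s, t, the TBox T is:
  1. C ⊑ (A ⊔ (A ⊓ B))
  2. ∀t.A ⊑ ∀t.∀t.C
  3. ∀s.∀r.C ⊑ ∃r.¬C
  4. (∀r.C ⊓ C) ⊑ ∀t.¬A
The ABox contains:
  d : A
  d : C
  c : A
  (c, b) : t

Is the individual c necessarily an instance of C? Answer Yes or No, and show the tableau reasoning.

No

1. c : C?  L(c) = {A} ∪ {¬C}
   open: L(c) ⊇ {A, ¬C, ∃s.∃r.¬C, ∃t.¬A} (+ ∃-successors) — c ∉ C possible
2. Hence c : C: not entailed.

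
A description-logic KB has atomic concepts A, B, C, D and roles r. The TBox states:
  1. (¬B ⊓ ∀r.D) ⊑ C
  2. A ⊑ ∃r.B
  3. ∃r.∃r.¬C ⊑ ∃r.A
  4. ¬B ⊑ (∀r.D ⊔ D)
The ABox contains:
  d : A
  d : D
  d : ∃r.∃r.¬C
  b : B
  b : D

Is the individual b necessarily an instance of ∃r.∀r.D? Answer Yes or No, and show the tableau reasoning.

No

1. b : ∃r.∀r.D?  L(b) = {B, D} ∪ {∀r.∃r.¬D}
   open: L(b) ⊇ {B, D, ¬A, ∀r.∀r.C, ∀r.∃r.¬D} — b ∉ ∃r.∀r.D possible
2. Hence b : ∃r.∀r.D: not entailed.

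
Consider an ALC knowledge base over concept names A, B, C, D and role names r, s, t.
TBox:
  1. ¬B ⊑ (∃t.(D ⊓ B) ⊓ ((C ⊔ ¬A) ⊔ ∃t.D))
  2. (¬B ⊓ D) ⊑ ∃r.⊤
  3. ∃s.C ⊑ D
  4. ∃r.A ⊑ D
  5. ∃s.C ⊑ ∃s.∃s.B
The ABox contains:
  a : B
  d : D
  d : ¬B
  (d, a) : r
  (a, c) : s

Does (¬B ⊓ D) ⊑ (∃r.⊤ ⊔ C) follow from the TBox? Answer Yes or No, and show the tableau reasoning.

Yes

1. (¬B ⊓ D) ⊑ (∃r.⊤ ⊔ C)  ⇔  ((¬B ⊓ D) ⊓ (∀r.⊥ ⊓ ¬C)) unsat w.r.t. T
   all branches close; clash ⊥ at an ∃-successor
2. Hence (¬B ⊓ D) ⊑ (∃r.⊤ ⊔ C): entailed.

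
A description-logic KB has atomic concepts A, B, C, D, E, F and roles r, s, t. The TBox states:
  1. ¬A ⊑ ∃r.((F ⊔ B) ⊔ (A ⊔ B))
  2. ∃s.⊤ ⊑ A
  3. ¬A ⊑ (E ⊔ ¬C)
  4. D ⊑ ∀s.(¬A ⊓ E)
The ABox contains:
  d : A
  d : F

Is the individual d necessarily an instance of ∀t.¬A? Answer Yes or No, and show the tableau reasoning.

No

1. d : ∀t.¬A?  L(d) = {A, F} ∪ {∃t.A}
   open: L(d) ⊇ {A, F, ¬D, ∃t.A} (+ ∃-successors) — d ∉ ∀t.¬A possible
2. Hence d : ∀t.¬A: not entailed.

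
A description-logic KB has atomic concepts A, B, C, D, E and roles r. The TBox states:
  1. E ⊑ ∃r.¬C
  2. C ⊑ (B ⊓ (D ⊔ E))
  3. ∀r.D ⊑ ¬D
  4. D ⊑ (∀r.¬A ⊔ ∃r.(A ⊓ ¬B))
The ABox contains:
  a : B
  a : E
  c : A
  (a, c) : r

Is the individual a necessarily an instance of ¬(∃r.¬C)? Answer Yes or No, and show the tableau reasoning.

1. a : ¬(∃r.¬C)?  L(a) = {B, E} ∪ {∃r.¬C}
   open: L(a) ⊇ {B, E, ¬C, ¬D, ∃r.¬C, …} (+ ∃-successors) — a ∉ ¬(∃r.¬C) possible
2. Hence a : ¬(∃r.¬C): not entailed.

No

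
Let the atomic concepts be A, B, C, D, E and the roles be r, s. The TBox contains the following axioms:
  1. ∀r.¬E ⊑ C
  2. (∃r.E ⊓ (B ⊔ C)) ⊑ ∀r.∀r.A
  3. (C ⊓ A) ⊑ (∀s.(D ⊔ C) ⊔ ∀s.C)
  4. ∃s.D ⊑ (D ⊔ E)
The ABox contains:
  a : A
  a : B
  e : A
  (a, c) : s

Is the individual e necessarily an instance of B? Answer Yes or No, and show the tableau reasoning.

1. e : B?  L(e) = {A} ∪ {¬B}
   open: L(e) ⊇ {A, ¬B, ¬C, ∀s.¬D, ∃r.E} (+ ∃-successors) — e ∉ B possible
2. Hence e : B: not entailed.

No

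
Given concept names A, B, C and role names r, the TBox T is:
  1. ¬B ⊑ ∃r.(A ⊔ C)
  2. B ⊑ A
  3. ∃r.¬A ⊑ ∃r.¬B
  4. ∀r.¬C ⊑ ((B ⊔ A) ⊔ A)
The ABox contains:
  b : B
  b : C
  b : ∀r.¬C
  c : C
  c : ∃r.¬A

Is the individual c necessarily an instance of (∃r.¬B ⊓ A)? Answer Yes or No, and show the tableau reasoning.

1. c : (∃r.¬B ⊓ A)?  L(c) = {C, ∃r.¬A} ∪ {(∀r.B ⊔ ¬A)}
   apply at c: ∃r.¬A⊑∃r.¬B
   open: L(c) ⊇ {C, ¬A, ¬B, ∃r.(A ⊔ C), ∃r.C, …} (+ ∃-successors) — c ∉ (∃r.¬B ⊓ A) possible
2. Hence c : (∃r.¬B ⊓ A): not entailed.

No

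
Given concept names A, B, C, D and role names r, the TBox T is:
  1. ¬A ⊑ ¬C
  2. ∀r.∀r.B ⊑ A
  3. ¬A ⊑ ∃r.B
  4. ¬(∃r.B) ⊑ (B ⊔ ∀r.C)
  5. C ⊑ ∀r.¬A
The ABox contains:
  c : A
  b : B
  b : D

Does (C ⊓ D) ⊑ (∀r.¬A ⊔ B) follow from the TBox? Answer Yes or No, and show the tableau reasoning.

1. (C ⊓ D) ⊑ (∀r.¬A ⊔ B)  ⇔  ((C ⊓ D) ⊓ (∃r.A ⊓ ¬B)) unsat w.r.t. T
   all branches close; clash {C, ¬C} at x₀
2. Hence (C ⊓ D) ⊑ (∀r.¬A ⊔ B): entailed.

Yes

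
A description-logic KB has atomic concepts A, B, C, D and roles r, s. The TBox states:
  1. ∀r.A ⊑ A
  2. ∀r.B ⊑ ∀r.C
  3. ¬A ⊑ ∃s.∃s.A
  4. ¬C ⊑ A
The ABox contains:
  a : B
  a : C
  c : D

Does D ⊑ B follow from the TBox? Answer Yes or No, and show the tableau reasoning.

1. D ⊑ B  ⇔  (D ⊓ ¬B) unsat w.r.t. T
   open: L(x₀) ⊇ {A, C, D, ¬B, ∃r.¬B} (+ ∃-successors)
2. Hence D ⊑ B: not entailed.

No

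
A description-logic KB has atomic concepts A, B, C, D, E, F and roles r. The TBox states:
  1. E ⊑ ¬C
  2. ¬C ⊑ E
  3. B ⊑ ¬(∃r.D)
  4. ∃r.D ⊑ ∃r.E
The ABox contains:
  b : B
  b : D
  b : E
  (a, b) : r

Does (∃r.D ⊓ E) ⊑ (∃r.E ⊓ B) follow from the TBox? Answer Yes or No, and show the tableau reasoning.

1. (∃r.D ⊓ E) ⊑ (∃r.E ⊓ B)  ⇔  ((∃r.D ⊓ E) ⊓ (∀r.¬E ⊔ ¬B)) unsat w.r.t. T
   apply at x₀: E⊑¬C; ∃r.D⊑∃r.E
   open: L(x₀) ⊇ {E, ¬B, ¬C, ∃r.D, ∃r.E} (+ ∃-successors)
2. Hence (∃r.D ⊓ E) ⊑ (∃r.E ⊓ B): not entailed.

No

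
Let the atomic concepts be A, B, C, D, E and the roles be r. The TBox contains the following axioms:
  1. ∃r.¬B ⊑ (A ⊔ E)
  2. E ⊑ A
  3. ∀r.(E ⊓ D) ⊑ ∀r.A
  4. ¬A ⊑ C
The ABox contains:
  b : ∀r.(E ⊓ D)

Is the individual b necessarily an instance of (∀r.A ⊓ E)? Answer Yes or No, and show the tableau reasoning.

No

1. b : (∀r.A ⊓ E)?  L(b) = {∀r.(E ⊓ D)} ∪ {(∃r.¬A ⊔ ¬E)}
   apply at b: ∀r.(E ⊓ D)⊑∀r.A
   open: L(b) ⊇ {A, ¬E, ∀r.(E ⊓ D), ∀r.A, ∀r.B} — b ∉ (∀r.A ⊓ E) possible
2. Hence b : (∀r.A ⊓ E): not entailed.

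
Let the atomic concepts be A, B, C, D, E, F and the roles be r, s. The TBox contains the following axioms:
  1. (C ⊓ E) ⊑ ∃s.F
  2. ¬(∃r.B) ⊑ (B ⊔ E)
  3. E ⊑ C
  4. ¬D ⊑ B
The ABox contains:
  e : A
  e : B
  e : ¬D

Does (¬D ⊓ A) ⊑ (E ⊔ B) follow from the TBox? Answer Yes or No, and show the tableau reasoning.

Yes

1. (¬D ⊓ A) ⊑ (E ⊔ B)  ⇔  ((¬D ⊓ A) ⊓ (¬E ⊓ ¬B)) unsat w.r.t. T
   all branches close; clash {B, ¬B} at x₀
2. Hence (¬D ⊓ A) ⊑ (E ⊔ B): entailed.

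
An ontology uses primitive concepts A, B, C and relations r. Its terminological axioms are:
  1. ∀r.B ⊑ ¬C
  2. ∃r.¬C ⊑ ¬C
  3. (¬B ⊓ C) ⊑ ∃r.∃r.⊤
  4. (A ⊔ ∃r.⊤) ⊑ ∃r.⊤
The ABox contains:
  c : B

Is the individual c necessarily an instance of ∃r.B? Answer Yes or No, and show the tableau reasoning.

1. c : ∃r.B?  L(c) = {B} ∪ {∀r.¬B}
   open: L(c) ⊇ {B, ¬A, ¬C, ∀r.C, ∀r.¬B, …} — c ∉ ∃r.B possible
2. Hence c : ∃r.B: not entailed.

No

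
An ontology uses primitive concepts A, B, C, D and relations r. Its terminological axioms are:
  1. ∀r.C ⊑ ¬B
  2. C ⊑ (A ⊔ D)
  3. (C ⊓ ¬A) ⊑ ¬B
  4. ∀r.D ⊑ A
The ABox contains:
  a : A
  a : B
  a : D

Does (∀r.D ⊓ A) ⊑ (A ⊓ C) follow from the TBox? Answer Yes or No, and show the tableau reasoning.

1. (∀r.D ⊓ A) ⊑ (A ⊓ C)  ⇔  ((∀r.D ⊓ A) ⊓ (¬A ⊔ ¬C)) unsat w.r.t. T
   open: L(x₀) ⊇ {A, ¬C, ∀r.D, ∃r.¬C} (+ ∃-successors)
2. Hence (∀r.D ⊓ A) ⊑ (A ⊓ C): not entailed.

No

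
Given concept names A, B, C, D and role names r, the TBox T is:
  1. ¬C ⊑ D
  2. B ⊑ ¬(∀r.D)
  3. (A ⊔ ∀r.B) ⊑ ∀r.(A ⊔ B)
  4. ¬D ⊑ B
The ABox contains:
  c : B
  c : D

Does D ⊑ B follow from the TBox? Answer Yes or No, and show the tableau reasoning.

No

1. D ⊑ B  ⇔  (D ⊓ ¬B) unsat w.r.t. T
   open: L(x₀) ⊇ {D, ¬A, ¬B, ∃r.¬B} (+ ∃-successors)
2. Hence D ⊑ B: not entailed.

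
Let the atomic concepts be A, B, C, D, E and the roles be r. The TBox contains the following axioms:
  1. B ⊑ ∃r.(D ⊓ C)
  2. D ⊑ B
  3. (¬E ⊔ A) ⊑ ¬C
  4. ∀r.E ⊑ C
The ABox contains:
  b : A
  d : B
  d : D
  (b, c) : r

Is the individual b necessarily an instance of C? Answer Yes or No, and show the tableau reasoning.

1. b : C?  L(b) = {A} ∪ {¬C}
   open: L(b) ⊇ {A, ¬B, ¬C, ¬D, ∃r.¬E} (+ ∃-successors) — b ∉ C possible
2. Hence b : C: not entailed.

No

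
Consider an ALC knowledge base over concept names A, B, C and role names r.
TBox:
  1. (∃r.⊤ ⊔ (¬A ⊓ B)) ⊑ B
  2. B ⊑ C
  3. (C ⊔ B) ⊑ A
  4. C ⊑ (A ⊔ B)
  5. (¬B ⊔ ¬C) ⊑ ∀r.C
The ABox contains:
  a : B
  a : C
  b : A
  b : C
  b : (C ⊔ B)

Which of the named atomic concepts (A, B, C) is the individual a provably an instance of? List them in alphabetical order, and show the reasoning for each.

1. a : A?  L(a) = {B, C} ∪ {¬A}
   clash {A, ¬A} at a — a ∈ A
2. a : B?  L(a) = {B, C} ∪ {¬B}
   clash {B, ¬B} at a — a ∈ B
3. a : C?  L(a) = {B, C} ∪ {¬C}
   clash {C, ¬C} at a — a ∈ C
4. Entailed for a: {A, B, C}

{A, B, C}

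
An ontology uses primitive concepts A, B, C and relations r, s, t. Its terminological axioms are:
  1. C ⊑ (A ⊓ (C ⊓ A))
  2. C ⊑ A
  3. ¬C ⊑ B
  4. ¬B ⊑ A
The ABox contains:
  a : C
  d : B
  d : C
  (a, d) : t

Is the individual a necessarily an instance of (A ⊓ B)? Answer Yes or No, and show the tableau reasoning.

No

1. a : (A ⊓ B)?  L(a) = {C} ∪ {(¬A ⊔ ¬B)}
   apply at a: C⊑(A ⊓ (C ⊓ A)); C⊑A
   open: L(a) ⊇ {A, C, ¬B} — a ∉ (A ⊓ B) possible
2. Hence a : (A ⊓ B): not entailed.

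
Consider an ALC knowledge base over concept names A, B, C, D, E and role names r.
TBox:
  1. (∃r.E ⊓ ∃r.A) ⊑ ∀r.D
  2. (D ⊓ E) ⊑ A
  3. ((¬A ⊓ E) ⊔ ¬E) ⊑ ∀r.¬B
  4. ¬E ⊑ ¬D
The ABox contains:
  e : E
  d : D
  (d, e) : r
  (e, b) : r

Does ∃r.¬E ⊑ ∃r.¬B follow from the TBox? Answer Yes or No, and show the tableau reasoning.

1. ∃r.¬E ⊑ ∃r.¬B  ⇔  (∃r.¬E ⊓ ∀r.B) unsat w.r.t. T
   open: L(x₀) ⊇ {A, E, ¬D, ∀r.B, ∀r.¬E, …} (+ ∃-successors)
2. Hence ∃r.¬E ⊑ ∃r.¬B: not entailed.

No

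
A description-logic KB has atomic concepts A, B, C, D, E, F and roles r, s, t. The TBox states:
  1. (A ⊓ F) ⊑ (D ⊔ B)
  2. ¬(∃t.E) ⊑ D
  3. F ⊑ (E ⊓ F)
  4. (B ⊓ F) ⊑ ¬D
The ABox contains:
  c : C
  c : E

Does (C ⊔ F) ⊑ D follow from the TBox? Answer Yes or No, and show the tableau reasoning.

No

1. (C ⊔ F) ⊑ D  ⇔  ((C ⊔ F) ⊓ ¬D) unsat w.r.t. T
   open: L(x₀) ⊇ {C, ¬D, ¬F, ∃t.E} (+ ∃-successors)
2. Hence (C ⊔ F) ⊑ D: not entailed.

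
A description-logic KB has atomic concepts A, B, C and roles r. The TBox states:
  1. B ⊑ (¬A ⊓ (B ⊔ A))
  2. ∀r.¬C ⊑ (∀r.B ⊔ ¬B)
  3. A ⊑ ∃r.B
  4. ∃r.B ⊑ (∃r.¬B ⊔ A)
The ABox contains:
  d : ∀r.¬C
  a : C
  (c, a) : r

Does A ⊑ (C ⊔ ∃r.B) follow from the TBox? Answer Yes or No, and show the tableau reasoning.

Yes

1. A ⊑ (C ⊔ ∃r.B)  ⇔  (A ⊓ (¬C ⊓ ∀r.¬B)) unsat w.r.t. T
   all branches close; clash {A, ¬A} at x₀
2. Hence A ⊑ (C ⊔ ∃r.B): entailed.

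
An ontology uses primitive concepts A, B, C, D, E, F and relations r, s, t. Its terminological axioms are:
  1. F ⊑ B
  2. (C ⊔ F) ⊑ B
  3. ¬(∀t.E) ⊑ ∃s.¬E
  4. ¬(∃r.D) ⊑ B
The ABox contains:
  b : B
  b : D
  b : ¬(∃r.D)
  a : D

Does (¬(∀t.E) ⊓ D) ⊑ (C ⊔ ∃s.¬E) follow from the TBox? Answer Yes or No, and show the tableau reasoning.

Yes

1. (¬(∀t.E) ⊓ D) ⊑ (C ⊔ ∃s.¬E)  ⇔  ((∃t.¬E ⊓ D) ⊓ (¬C ⊓ ∀s.E)) unsat w.r.t. T
   all branches close; clash {E, ¬E} at an ∃-successor
2. Hence (¬(∀t.E) ⊓ D) ⊑ (C ⊔ ∃s.¬E): entailed.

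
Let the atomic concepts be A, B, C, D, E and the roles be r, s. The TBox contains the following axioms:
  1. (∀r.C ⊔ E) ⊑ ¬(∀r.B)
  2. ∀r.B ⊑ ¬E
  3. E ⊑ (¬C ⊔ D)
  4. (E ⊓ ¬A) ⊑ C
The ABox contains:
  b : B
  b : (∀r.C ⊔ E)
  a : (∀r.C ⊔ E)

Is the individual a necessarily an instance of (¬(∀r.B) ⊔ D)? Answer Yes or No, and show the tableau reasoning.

1. a : (¬(∀r.B) ⊔ D)?  L(a) = {(∀r.C ⊔ E)} ∪ {(∀r.B ⊓ ¬D)}
   clash {D, ¬D} at a — a ∈ (¬(∀r.B) ⊔ D)
2. Hence a : (¬(∀r.B) ⊔ D): entailed.

Yes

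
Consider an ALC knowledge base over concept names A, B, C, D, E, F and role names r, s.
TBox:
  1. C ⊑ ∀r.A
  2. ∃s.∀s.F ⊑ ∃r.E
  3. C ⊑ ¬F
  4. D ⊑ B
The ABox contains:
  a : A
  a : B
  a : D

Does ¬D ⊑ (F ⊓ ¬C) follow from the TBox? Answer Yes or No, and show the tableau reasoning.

No

1. ¬D ⊑ (F ⊓ ¬C)  ⇔  (¬D ⊓ (¬F ⊔ C)) unsat w.r.t. T
   open: L(x₀) ⊇ {¬C, ¬D, ¬F, ∀s.∃s.¬F}
2. Hence ¬D ⊑ (F ⊓ ¬C): not entailed.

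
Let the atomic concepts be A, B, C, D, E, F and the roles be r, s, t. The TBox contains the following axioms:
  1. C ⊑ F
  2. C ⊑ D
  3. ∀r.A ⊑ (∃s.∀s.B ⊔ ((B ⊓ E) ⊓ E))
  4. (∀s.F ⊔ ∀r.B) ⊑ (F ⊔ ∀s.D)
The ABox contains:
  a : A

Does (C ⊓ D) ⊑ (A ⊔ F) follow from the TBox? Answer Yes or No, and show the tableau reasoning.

1. (C ⊓ D) ⊑ (A ⊔ F)  ⇔  ((C ⊓ D) ⊓ (¬A ⊓ ¬F)) unsat w.r.t. T
   all branches close; clash {F, ¬F} at x₀
2. Hence (C ⊓ D) ⊑ (A ⊔ F): entailed.

Yes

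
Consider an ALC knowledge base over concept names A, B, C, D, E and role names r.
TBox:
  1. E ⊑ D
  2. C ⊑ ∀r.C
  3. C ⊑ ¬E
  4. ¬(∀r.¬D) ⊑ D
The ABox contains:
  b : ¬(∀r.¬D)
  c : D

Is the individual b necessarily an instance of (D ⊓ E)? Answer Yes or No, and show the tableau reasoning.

No

1. b : (D ⊓ E)?  L(b) = {¬(∀r.¬D)} ∪ {(¬D ⊔ ¬E)}
   apply at b: ¬(∀r.¬D)⊑D
   open: L(b) ⊇ {D, ¬C, ¬E, ∃r.D} (+ ∃-successors) — b ∉ (D ⊓ E) possible
2. Hence b : (D ⊓ E): not entailed.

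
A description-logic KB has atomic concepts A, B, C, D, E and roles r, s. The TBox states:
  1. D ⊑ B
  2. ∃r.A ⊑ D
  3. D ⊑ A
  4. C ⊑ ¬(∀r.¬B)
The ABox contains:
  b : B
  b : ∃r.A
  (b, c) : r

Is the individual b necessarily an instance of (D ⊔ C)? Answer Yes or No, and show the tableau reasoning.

1. b : (D ⊔ C)?  L(b) = {B, ∃r.A} ∪ {(¬D ⊓ ¬C)}
   clash {D, ¬D} at b — b ∈ (D ⊔ C)
2. Hence b : (D ⊔ C): entailed.

Yes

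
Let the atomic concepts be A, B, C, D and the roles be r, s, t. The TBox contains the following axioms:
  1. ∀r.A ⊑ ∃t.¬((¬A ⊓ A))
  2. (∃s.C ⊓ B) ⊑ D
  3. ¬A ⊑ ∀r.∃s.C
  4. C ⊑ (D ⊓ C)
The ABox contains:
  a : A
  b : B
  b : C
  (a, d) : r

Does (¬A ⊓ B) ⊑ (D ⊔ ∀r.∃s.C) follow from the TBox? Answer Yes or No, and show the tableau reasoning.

Yes

1. (¬A ⊓ B) ⊑ (D ⊔ ∀r.∃s.C)  ⇔  ((¬A ⊓ B) ⊓ (¬D ⊓ ∃r.∀s.¬C)) unsat w.r.t. T
   all branches close; clash {D, ¬D} at x₀
2. Hence (¬A ⊓ B) ⊑ (D ⊔ ∀r.∃s.C): entailed.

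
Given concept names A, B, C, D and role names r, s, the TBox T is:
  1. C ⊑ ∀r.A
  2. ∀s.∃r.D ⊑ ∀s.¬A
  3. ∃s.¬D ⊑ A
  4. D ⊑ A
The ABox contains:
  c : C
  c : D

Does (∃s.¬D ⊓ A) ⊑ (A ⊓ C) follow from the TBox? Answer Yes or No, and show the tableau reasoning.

No

1. (∃s.¬D ⊓ A) ⊑ (A ⊓ C)  ⇔  ((∃s.¬D ⊓ A) ⊓ (¬A ⊔ ¬C)) unsat w.r.t. T
   open: L(x₀) ⊇ {A, ¬C, ∃s.¬D, ∃s.∀r.¬D} (+ ∃-successors)
2. Hence (∃s.¬D ⊓ A) ⊑ (A ⊓ C): not entailed.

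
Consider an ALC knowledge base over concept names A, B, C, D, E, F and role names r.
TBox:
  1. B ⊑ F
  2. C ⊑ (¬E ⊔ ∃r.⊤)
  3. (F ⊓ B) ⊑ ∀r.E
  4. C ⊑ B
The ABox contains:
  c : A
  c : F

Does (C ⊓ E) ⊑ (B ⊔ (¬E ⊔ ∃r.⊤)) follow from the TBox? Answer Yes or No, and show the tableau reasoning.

1. (C ⊓ E) ⊑ (B ⊔ (¬E ⊔ ∃r.⊤))  ⇔  ((C ⊓ E) ⊓ (¬B ⊓ (E ⊓ ∀r.⊥))) unsat w.r.t. T
   all branches close; clash {B, ¬B} at x₀
2. Hence (C ⊓ E) ⊑ (B ⊔ (¬E ⊔ ∃r.⊤)): entailed.

Yes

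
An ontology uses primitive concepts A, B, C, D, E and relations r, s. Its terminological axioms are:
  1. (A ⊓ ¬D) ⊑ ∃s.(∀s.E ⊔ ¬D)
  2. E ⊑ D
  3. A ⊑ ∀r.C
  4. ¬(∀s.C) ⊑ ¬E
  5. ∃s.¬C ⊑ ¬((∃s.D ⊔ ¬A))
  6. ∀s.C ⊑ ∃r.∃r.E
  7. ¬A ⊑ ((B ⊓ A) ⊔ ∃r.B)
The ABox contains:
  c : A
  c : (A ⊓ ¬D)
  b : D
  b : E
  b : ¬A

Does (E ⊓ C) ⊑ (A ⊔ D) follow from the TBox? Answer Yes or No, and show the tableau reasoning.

Yes

1. (E ⊓ C) ⊑ (A ⊔ D)  ⇔  ((E ⊓ C) ⊓ (¬A ⊓ ¬D)) unsat w.r.t. T
   all branches close; clash {D, ¬D} at x₀
2. Hence (E ⊓ C) ⊑ (A ⊔ D): entailed.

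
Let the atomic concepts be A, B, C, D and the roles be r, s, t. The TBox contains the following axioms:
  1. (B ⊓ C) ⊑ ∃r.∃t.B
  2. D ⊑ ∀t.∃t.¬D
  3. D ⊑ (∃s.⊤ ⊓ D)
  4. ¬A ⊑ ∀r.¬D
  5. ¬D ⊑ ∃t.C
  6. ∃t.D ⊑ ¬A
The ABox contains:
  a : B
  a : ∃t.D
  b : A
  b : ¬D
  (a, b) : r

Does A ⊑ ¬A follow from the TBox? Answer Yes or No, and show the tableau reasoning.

1. A ⊑ ¬A  ⇔  (A ⊓ A) unsat w.r.t. T
   open: L(x₀) ⊇ {A, D, ¬B, ∀t.¬D, ∀t.∃t.¬D, …} (+ ∃-successors)
2. Hence A ⊑ ¬A: not entailed.

No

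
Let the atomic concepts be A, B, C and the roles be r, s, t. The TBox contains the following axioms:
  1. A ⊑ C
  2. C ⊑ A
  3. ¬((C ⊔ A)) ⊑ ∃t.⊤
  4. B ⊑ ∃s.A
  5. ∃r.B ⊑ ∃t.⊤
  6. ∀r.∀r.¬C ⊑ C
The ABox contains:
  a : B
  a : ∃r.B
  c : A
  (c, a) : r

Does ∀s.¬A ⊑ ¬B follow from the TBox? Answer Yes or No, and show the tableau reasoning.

Yes

1. ∀s.¬A ⊑ ¬B  ⇔  (∀s.¬A ⊓ B) unsat w.r.t. T
   all branches close; clash {A, ¬A} at an ∃-successor
2. Hence ∀s.¬A ⊑ ¬B: entailed.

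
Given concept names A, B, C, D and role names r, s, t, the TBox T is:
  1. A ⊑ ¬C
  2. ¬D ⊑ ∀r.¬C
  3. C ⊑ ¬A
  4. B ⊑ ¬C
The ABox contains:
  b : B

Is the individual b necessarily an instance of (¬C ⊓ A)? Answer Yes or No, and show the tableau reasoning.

1. b : (¬C ⊓ A)?  L(b) = {B} ∪ {(C ⊔ ¬A)}
   apply at b: B⊑¬C
   open: L(b) ⊇ {B, D, ¬A, ¬C} — b ∉ (¬C ⊓ A) possible
2. Hence b : (¬C ⊓ A): not entailed.

No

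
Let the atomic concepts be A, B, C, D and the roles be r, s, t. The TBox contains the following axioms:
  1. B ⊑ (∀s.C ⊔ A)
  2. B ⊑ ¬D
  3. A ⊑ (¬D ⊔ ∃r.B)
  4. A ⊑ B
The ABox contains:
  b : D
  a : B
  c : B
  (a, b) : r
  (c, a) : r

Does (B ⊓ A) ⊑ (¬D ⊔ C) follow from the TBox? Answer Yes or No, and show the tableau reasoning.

1. (B ⊓ A) ⊑ (¬D ⊔ C)  ⇔  ((B ⊓ A) ⊓ (D ⊓ ¬C)) unsat w.r.t. T
   all branches close; clash {D, ¬D} at x₀
2. Hence (B ⊓ A) ⊑ (¬D ⊔ C): entailed.

Yes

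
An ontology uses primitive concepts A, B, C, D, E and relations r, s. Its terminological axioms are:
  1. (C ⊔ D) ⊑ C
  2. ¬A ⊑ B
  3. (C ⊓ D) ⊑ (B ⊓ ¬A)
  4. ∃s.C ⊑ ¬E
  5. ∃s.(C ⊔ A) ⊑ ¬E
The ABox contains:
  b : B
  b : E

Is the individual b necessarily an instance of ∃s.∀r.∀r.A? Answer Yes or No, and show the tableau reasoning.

No

1. b : ∃s.∀r.∀r.A?  L(b) = {B, E} ∪ {∀s.∃r.∃r.¬A}
   open: L(b) ⊇ {B, E, ¬C, ¬D, ∀s.(¬C ⊓ ¬A), …} — b ∉ ∃s.∀r.∀r.A possible
2. Hence b : ∃s.∀r.∀r.A: not entailed.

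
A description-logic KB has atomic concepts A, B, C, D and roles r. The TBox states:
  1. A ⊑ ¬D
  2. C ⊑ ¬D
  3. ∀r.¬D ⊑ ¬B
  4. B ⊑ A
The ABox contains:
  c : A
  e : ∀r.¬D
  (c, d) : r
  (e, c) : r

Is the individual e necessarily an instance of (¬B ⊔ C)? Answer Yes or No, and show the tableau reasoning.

1. e : (¬B ⊔ C)?  L(e) = {∀r.¬D} ∪ {(B ⊓ ¬C)}
   clash {B, ¬B} at e — e ∈ (¬B ⊔ C)
2. Hence e : (¬B ⊔ C): entailed.

Yes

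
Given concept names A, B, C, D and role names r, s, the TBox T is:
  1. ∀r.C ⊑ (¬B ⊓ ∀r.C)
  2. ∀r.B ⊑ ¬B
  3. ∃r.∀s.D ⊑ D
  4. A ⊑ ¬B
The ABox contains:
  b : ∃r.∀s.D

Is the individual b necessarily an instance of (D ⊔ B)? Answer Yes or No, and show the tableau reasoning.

Yes

1. b : (D ⊔ B)?  L(b) = {∃r.∀s.D} ∪ {(¬D ⊓ ¬B)}
   clash {D, ¬D} at b — b ∈ (D ⊔ B)
2. Hence b : (D ⊔ B): entailed.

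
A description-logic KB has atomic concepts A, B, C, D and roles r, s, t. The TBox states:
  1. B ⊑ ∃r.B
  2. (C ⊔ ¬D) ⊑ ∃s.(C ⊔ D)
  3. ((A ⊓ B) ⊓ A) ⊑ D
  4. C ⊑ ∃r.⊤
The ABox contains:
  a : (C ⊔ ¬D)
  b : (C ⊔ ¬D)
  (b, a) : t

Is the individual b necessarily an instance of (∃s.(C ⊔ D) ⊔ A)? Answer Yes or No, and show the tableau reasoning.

1. b : (∃s.(C ⊔ D) ⊔ A)?  L(b) = {(C ⊔ ¬D)} ∪ {(∀s.(¬C ⊓ ¬D) ⊓ ¬A)}
   clash {D, ¬D} at b — b ∈ (∃s.(C ⊔ D) ⊔ A)
2. Hence b : (∃s.(C ⊔ D) ⊔ A): entailed.

Yes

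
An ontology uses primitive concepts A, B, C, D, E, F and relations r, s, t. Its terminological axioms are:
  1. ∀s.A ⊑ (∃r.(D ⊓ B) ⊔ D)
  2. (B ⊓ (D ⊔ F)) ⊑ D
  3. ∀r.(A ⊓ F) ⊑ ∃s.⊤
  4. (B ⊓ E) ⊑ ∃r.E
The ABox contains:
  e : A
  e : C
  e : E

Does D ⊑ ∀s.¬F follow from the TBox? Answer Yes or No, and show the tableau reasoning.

1. D ⊑ ∀s.¬F  ⇔  (D ⊓ ∃s.F) unsat w.r.t. T
   open: L(x₀) ⊇ {D, ¬B, ∃r.(¬A ⊔ ¬F), ∃s.F, ∃s.¬A} (+ ∃-successors)
2. Hence D ⊑ ∀s.¬F: not entailed.

No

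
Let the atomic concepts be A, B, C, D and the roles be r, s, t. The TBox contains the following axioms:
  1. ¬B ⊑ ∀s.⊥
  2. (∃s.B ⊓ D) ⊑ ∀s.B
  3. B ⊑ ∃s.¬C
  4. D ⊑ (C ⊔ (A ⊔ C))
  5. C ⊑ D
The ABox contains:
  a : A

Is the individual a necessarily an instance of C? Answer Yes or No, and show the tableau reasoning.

1. a : C?  L(a) = {A} ∪ {¬C}
   open: L(a) ⊇ {A, B, ¬C, ¬D, ∃s.¬C} (+ ∃-successors) — a ∉ C possible
2. Hence a : C: not entailed.

No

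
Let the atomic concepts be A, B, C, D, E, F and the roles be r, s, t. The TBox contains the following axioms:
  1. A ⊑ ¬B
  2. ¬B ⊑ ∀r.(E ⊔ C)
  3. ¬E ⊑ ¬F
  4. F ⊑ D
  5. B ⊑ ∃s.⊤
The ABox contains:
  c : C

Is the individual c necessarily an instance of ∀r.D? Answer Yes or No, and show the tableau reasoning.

1. c : ∀r.D?  L(c) = {C} ∪ {∃r.¬D}
   open: L(c) ⊇ {C, E, ¬A, ¬B, ¬F, …} (+ ∃-successors) — c ∉ ∀r.D possible
2. Hence c : ∀r.D: not entailed.

No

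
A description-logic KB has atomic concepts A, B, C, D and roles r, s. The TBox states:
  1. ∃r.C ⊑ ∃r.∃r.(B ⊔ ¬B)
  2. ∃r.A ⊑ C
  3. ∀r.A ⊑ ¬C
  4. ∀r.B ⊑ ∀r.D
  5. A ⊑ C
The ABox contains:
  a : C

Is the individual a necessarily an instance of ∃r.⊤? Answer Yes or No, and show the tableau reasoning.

1. a : ∃r.⊤?  L(a) = {C} ∪ {∀r.⊥}
   clash {C, ¬C} at a — a ∈ ∃r.⊤
2. Hence a : ∃r.⊤: entailed.

Yes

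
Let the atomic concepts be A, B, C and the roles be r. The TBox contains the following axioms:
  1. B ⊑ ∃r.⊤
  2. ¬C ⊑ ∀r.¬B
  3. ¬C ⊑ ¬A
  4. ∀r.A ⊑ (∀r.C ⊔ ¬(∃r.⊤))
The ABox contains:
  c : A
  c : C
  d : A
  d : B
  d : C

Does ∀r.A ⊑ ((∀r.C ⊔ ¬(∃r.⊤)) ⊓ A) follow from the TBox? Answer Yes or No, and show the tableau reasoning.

No

1. ∀r.A ⊑ ((∀r.C ⊔ ¬(∃r.⊤)) ⊓ A)  ⇔  (∀r.A ⊓ ((∃r.¬C ⊓ ∃r.⊤) ⊔ ¬A)) unsat w.r.t. T
   apply at x₀: ∀r.A⊑(∀r.C ⊔ ¬(∃r.⊤))
   open: L(x₀) ⊇ {C, ¬A, ¬B, ∀r.A, ∀r.C}
2. Hence ∀r.A ⊑ ((∀r.C ⊔ ¬(∃r.⊤)) ⊓ A): not entailed.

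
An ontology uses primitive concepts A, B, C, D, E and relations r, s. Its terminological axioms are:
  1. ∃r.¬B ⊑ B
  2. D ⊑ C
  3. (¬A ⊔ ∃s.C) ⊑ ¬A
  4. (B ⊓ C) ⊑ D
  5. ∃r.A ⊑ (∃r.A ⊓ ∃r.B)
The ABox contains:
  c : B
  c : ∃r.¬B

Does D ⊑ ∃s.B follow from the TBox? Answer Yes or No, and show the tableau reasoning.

No

1. D ⊑ ∃s.B  ⇔  (D ⊓ ∀s.¬B) unsat w.r.t. T
   apply at x₀: D⊑C
   open: L(x₀) ⊇ {A, C, D, ∀r.B, ∀r.¬A, …}
2. Hence D ⊑ ∃s.B: not entailed.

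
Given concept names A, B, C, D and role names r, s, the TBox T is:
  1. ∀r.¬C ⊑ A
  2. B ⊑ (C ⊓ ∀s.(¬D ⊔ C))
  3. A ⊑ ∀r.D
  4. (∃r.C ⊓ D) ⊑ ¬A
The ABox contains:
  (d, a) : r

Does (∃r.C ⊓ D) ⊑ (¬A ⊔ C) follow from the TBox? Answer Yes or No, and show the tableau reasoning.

Yes

1. (∃r.C ⊓ D) ⊑ (¬A ⊔ C)  ⇔  ((∃r.C ⊓ D) ⊓ (A ⊓ ¬C)) unsat w.r.t. T
   all branches close; clash {A, ¬A} at x₀
2. Hence (∃r.C ⊓ D) ⊑ (¬A ⊔ C): entailed.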